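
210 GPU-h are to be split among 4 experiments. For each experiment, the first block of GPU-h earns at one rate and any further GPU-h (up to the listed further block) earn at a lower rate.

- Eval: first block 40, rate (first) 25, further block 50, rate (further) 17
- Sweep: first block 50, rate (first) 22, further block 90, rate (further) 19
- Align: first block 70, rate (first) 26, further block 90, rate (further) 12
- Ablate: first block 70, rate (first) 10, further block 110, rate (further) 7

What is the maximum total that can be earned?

Rank every tier by rate: Align/T1 26 > Eval/T1 25 > Sweep/T1 22 > Sweep/T2 19 > Eval/T2 17 > Align/T2 12 > Ablate/T1 10 > Ablate/T2 7.
Fill Align T1 block (70 at 26) → 140 left.
Eval T1 at 25: fill all 40 → 100 left.
Sweep T1 at 22: fill all 50 → 50 left.
50 remain; put them into Sweep T2 at 19.
Total = 26×70 + 25×40 + 22×50 + 19×50 = 4870.

4870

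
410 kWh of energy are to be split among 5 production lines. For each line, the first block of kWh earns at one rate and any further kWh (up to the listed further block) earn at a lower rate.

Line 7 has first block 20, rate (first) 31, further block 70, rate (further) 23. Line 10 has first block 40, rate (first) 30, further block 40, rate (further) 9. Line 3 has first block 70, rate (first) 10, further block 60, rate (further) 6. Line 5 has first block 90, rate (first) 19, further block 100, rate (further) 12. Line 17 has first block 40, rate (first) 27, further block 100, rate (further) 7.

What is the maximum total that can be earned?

Rank every tier by rate: Line 7/T1 31 > Line 10/T1 30 > Line 17/T1 27 > Line 7/T2 23 > Line 5/T1 19 > Line 5/T2 12 > Line 3/T1 10 > Line 10/T2 9 > Line 17/T2 7 > Line 3/T2 6.
Line 7/T1 (31): +20 — 390 left.
Line 10 T1 at 30: fill all 40 — 350 left.
Line 17/T1 (27): +40 — 310 left.
Line 7 T2 at 23: fill all 70 — 240 left.
Fill Line 5 T1 block (90 at 19) — 150 left.
Line 5/T2 (12): +100 — 50 left.
Line 3 T1 at 10: only 50 left, fill 50.
Total = 31×20 + 30×40 + 27×40 + 23×70 + 19×90 + 12×100 + 10×50 = 7920.

7920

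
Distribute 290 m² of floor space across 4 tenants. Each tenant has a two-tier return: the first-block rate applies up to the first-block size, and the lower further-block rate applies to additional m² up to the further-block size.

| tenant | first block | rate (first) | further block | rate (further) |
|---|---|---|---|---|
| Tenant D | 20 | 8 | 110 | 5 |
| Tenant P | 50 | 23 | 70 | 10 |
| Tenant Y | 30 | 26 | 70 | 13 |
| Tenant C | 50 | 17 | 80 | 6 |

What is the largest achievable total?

4550

Order all 8 blocks by rate: Tenant Y/first 26 > Tenant P/first 23 > Tenant C/first 17 > Tenant Y/second 13 > Tenant P/second 10 > Tenant D/first 8 > Tenant C/second 6 > Tenant D/second 5.
Tenant Y first at 26: fill all 30 ; 260 left.
Tenant P/first (23): +50 ; 210 left.
Tenant C first at 17: fill all 50 ; 160 left.
Fill Tenant Y second block (70 at 13) ; 90 left.
Fill Tenant P second block (70 at 10) ; 20 left.
Tenant D/first (8): +20 ; 0 left.
Total = 26×30 + 23×50 + 17×50 + 13×70 + 10×70 + 8×20 = 4550.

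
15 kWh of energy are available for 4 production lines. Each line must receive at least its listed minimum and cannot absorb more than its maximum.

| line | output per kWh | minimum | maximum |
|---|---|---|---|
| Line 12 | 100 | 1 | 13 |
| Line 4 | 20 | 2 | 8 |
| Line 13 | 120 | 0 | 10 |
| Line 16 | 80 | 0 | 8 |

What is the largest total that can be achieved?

Meeting every minimum uses 1+2+0+0 = 3 kWh, leaving 12.
Order the production lines by output per kWh: Line 13 120 > Line 12 100 > Line 16 80 > Line 4 20.
Line 13: +10 to 10 (cap) ; 2 left.
Line 12: +2 (room for 12) → 3. Pool exhausted.
Total = 100×3 + 20×2 + 120×10 = 1540.

1540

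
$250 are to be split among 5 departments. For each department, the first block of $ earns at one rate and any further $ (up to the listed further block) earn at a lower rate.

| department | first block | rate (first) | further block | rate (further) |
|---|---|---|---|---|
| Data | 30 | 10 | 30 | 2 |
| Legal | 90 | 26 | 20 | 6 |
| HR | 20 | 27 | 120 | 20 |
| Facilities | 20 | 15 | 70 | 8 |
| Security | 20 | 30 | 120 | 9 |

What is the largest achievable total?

Rank every tier by rate: Security/T1 30 > HR/T1 27 > Legal/T1 26 > HR/T2 20 > Facilities/T1 15 > Data/T1 10 > Security/T2 9 > Facilities/T2 8 > Legal/T2 6 > Data/T2 2.
Security/T1 (30): +20 ; 230 left.
Fill HR T1 block (20 at 27) ; 210 left.
Legal T1 at 26: fill all 90 ; 120 left.
HR/T2 (20): +120 ; 0 left.
Total = 30×20 + 27×20 + 26×90 + 20×120 = 5880.

5880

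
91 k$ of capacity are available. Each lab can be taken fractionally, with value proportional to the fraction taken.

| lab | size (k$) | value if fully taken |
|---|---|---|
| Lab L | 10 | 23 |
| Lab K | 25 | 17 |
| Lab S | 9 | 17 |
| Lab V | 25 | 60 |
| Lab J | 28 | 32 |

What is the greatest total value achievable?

Sort by value density: Lab V 60/25≈2.4, Lab L 23/10≈2.3, Lab S 17/9≈1.89, Lab J 32/28≈1.14, Lab K 17/25≈0.68.
Lab V: take in full, 25 k$ for value 60 — 66 left.
Lab L: take in full, 10 k$ for value 23 — 56 left.
Take all of Lab S (9 k$, value 17) — 47 k$ left.
Take all of Lab J (28 k$, value 32) — 19 k$ left.
Only 19 k$ remain; take 19/25 of Lab K for value 17×19/25 = 12.92.
Total value = 144.92.

144.92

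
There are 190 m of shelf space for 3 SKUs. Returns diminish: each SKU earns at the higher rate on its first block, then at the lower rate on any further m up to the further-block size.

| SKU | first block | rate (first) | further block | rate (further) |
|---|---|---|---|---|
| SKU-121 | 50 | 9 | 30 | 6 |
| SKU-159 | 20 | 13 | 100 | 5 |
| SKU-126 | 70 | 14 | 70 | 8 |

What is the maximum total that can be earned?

Order all 6 blocks by rate: SKU-126/tier1 14 > SKU-159/tier1 13 > SKU-121/tier1 9 > SKU-126/tier2 8 > SKU-121/tier2 6 > SKU-159/tier2 5.
Fill SKU-126 tier1 block (70 at 14) → 120 left.
Fill SKU-159 tier1 block (20 at 13) → 100 left.
SKU-121 tier1 at 9: fill all 50 → 50 left.
50 remain; put them into SKU-126 tier2 at 8.
Total = 14×70 + 13×20 + 9×50 + 8×50 = 2090.

2090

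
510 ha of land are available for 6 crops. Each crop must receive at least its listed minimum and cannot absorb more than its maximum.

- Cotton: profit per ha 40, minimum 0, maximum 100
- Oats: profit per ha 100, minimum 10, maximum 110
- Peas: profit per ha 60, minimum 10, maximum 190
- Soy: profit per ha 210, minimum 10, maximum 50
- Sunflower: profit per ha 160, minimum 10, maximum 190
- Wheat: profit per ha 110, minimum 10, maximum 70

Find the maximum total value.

65000

Meeting every minimum uses 0+10+10+10+10+10 = 50 ha, leaving 460.
Highest profit per ha first: Soy 210 > Sunflower 160 > Wheat 110 > Oats 100 > Peas 60 > Cotton 40.
Soy: +40 to 50 (cap) — 420 left.
Give Sunflower 180 more to hit its cap of 190 — 240 left.
Give Wheat 60 more to hit its cap of 70 — 180 left.
Oats: +100 to 110 (cap) — 80 left.
Only 80 left; Peas takes them to reach 90.
Total = 100×110 + 60×90 + 210×50 + 160×190 + 110×70 = 65000.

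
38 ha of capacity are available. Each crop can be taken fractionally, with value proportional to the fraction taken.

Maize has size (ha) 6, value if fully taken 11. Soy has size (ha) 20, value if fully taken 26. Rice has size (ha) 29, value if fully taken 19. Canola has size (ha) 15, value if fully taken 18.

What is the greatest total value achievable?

51.4

Best value per unit of size first: Maize 11/6≈1.83, Soy 26/20≈1.3, Canola 18/15≈1.2, Rice 19/29≈0.655.
Maize: take in full, 6 ha for value 11 — 32 left.
Soy: take in full, 20 ha for value 26 — 12 left.
Fill the last 12 ha with part of Canola: 12/15 of it earns 14.4.
Total value = 51.4.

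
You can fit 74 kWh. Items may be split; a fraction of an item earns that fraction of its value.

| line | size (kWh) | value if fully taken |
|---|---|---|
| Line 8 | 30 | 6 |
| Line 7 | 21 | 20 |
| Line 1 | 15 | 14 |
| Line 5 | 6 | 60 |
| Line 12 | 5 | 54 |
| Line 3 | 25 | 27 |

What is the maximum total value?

Rank by value-to-size ratio: Line 12 54/5≈10.8, Line 5 60/6≈10, Line 3 27/25≈1.08, Line 7 20/21≈0.952, Line 1 14/15≈0.933, Line 8 6/30≈0.2.
Line 12: take in full, 5 kWh for value 54 → 69 left.
Take all of Line 5 (6 kWh, value 60) → 63 kWh left.
Take all of Line 3 (25 kWh, value 27) → 38 kWh left.
Line 7: take in full, 21 kWh for value 20 → 17 left.
All 15 kWh of Line 1 fit (value 14) → 2 remain.
Fill the last 2 kWh with part of Line 8: 2/30 of it earns 0.4.
Total value = 175.4.

175.4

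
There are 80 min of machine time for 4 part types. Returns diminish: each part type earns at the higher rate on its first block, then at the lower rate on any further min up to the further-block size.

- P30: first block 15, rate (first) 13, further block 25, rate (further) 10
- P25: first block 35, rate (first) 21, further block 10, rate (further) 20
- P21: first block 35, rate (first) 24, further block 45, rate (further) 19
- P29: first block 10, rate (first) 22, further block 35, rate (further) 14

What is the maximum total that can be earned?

Order all 8 blocks by rate: P21/T1 24 > P29/T1 22 > P25/T1 21 > P25/T2 20 > P21/T2 19 > P29/T2 14 > P30/T1 13 > P30/T2 10.
P21/T1 (24): +35 — 45 left.
P29 T1 at 22: fill all 10 — 35 left.
P25/T1 (21): +35 — 0 left.
Total = 24×35 + 22×10 + 21×35 = 1795.

1795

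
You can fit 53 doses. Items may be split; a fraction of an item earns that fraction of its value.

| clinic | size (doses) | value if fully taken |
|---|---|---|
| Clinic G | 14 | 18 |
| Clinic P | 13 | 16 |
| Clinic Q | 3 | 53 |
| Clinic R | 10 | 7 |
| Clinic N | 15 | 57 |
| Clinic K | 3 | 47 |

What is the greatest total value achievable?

Best value per unit of size first: Clinic Q 53/3≈17.7, Clinic K 47/3≈15.7, Clinic N 57/15≈3.8, Clinic G 18/14≈1.29, Clinic P 16/13≈1.23, Clinic R 7/10≈0.7.
All 3 doses of Clinic Q fit (value 53) ; 50 remain.
Take all of Clinic K (3 doses, value 47) ; 47 doses left.
Clinic N: take in full, 15 doses for value 57 ; 32 left.
Clinic G: take in full, 14 doses for value 18 ; 18 left.
All 13 doses of Clinic P fit (value 16) ; 5 remain.
5 doses left: a 5/10 share of Clinic R gives 7×5/10 = 3.5.
Total value = 194.5.

194.5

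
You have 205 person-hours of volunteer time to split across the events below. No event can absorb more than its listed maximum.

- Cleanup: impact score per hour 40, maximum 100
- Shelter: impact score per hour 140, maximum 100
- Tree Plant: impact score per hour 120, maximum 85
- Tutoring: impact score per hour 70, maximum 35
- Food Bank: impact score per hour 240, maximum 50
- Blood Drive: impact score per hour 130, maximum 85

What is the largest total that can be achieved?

Rank by impact score per hour: Food Bank 240 > Shelter 140 > Blood Drive 130 > Tree Plant 120 > Tutoring 70 > Cleanup 40.
Give Food Bank 50 to hit its cap of 50 ; 155 left.
Give Shelter 100 to hit its cap of 100 ; 55 left.
Blood Drive has room for 85 but only 55 remain, so it gets 55.
Total = 140×100 + 240×50 + 130×55 = 33150.

33150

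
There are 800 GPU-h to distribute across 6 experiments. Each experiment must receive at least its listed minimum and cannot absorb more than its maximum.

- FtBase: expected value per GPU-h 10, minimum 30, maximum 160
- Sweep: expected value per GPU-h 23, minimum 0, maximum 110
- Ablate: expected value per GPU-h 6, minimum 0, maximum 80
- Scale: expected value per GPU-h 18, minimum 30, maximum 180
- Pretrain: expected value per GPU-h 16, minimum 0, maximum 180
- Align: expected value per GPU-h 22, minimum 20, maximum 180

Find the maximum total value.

Meeting every minimum uses 30+0+0+30+0+20 = 80 GPU-h, leaving 720.
Order the experiments by expected value per GPU-h: Sweep 23 > Align 22 > Scale 18 > Pretrain 16 > FtBase 10 > Ablate 6.
Give Sweep 110 more to hit its cap of 110 → 610 left.
Give Align 160 more to hit its cap of 180 → 450 left.
Scale takes 150 more to reach its cap of 180 → 300 left.
Pretrain takes 180 more to reach its cap of 180 → 120 left.
FtBase has room for 130 more but only 120 remain, so it gets 150.
Total = 10×150 + 23×110 + 18×180 + 16×180 + 22×180 = 14110.

14110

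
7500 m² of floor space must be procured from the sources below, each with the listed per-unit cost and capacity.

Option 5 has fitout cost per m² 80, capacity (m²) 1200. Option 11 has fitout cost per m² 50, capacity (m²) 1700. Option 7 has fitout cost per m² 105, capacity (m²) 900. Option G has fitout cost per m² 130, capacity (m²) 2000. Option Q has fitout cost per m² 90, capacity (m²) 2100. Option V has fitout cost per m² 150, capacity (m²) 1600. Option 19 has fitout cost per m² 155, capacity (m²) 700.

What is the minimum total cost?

Fill from the cheapest source first.
Take 1700 from Option 11 at 50 — need 5800 more.
Option 5 (80): use full 1200 — 4600 m² to go.
Option Q at 90: take all 2100 m² — 2500 still needed.
Option 7 at 105: take all 900 m² — 1600 still needed.
Option G at 130: take 1600 of its 2000 — requirement met.
Option V, Option 19: unused.
Cost = 1700×50 + 1200×80 + 2100×90 + 900×105 + 1600×130 = 672500.

672500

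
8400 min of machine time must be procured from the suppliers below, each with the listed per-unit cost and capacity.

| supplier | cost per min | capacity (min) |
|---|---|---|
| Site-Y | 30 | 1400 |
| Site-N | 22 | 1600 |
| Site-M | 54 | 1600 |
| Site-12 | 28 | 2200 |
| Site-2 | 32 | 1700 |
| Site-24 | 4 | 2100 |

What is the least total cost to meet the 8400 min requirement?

Use suppliers in increasing cost order.
Take 2100 from Site-24 at 4 — need 6300 more.
Site-N at 22: take all 1600 min — 4700 still needed.
Site-12 (28): use full 2200 — 2500 min to go.
Site-Y (30): use full 1400 — 1100 min to go.
Site-2 at 32: take 1100 of its 1700 — requirement met.
Site-M: unused.
Cost = 2100×4 + 1600×22 + 2200×28 + 1400×30 + 1100×32 = 182400.

182400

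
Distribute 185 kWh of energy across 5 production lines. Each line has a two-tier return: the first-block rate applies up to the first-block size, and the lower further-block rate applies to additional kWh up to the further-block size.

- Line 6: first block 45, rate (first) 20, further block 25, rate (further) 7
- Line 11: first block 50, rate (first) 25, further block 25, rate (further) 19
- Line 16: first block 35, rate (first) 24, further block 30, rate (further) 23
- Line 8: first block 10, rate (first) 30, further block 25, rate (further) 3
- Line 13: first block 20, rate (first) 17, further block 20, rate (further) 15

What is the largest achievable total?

4265

Order all 10 blocks by rate: Line 8/tier1 30 > Line 11/tier1 25 > Line 16/tier1 24 > Line 16/tier2 23 > Line 6/tier1 20 > Line 11/tier2 19 > Line 13/tier1 17 > Line 13/tier2 15 > Line 6/tier2 7 > Line 8/tier2 3.
Fill Line 8 tier1 block (10 at 30) — 175 left.
Line 11/tier1 (25): +50 — 125 left.
Fill Line 16 tier1 block (35 at 24) — 90 left.
Line 16/tier2 (23): +30 — 60 left.
Fill Line 6 tier1 block (45 at 20) — 15 left.
15 remain; put them into Line 11 tier2 at 19.
Total = 30×10 + 25×50 + 24×35 + 23×30 + 20×45 + 19×15 = 4265.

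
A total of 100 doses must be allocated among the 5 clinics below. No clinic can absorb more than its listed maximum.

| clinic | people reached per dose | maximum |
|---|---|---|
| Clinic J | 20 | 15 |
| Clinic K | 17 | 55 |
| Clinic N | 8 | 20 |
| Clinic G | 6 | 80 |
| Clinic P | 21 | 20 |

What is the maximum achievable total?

Highest people reached per dose first: Clinic P 21 > Clinic J 20 > Clinic K 17 > Clinic N 8 > Clinic G 6.
Give Clinic P 20 to hit its cap of 20 ; 80 left.
Clinic J: +15 to 15 (cap) ; 65 left.
Clinic K: +55 to 55 (cap) ; 10 left.
Clinic N: +10 (room for 20) → 10. Pool exhausted.
Total = 20×15 + 17×55 + 8×10 + 21×20 = 1735.

1735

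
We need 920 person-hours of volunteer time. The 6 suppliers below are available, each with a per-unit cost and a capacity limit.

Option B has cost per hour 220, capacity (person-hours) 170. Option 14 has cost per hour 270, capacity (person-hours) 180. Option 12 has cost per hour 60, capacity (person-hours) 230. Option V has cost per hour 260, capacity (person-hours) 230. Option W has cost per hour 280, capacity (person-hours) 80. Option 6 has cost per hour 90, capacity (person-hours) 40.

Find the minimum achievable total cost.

Use suppliers in increasing cost order.
Option 12 at 60: take all 230 person-hours ; 690 still needed.
Take 40 from Option 6 at 90 ; need 650 more.
Option B at 220: take all 170 person-hours ; 480 still needed.
Option V (260): use full 230 ; 250 person-hours to go.
Option 14 at 270: take all 180 person-hours ; 70 still needed.
Option W (280): take the remaining 70 ; done.
Cost = 230×60 + 40×90 + 170×220 + 230×260 + 180×270 + 70×280 = 182800.

182800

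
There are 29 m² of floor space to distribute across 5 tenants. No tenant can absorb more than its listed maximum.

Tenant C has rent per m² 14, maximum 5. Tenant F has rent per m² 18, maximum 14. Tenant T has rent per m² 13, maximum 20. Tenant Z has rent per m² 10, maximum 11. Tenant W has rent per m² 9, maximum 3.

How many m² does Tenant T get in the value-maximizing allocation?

10

Order the tenants by rent per m²: Tenant F 18 > Tenant C 14 > Tenant T 13 > Tenant Z 10 > Tenant W 9.
Give Tenant F 14 to hit its cap of 14 ; 15 left.
Tenant C: +5 to 5 (cap) ; 10 left.
Tenant T: +10 (room for 20) → 10. Pool exhausted.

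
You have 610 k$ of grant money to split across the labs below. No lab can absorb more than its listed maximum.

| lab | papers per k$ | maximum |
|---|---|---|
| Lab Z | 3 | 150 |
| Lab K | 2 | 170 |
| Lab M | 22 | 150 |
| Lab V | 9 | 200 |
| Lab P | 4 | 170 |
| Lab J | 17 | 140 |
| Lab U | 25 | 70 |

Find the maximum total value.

Order the labs by papers per k$: Lab U 25 > Lab M 22 > Lab J 17 > Lab V 9 > Lab P 4 > Lab Z 3 > Lab K 2.
Give Lab U 70 to hit its cap of 70 → 540 left.
Lab M: +150 to 150 (cap) → 390 left.
Give Lab J 140 to hit its cap of 140 → 250 left.
Give Lab V 200 to hit its cap of 200 → 50 left.
Only 50 left; Lab P takes them to reach 50.
Total = 22×150 + 9×200 + 4×50 + 17×140 + 25×70 = 9430.

9430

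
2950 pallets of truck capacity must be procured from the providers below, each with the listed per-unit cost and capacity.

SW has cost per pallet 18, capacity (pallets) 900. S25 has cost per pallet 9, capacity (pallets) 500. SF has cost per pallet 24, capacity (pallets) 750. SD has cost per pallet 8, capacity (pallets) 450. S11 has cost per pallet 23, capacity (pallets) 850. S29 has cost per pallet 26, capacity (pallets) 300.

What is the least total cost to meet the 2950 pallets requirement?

Use providers in increasing cost order.
Take 450 from SD at 8 ; need 2500 more.
S25 (9): use full 500 ; 2000 pallets to go.
SW (18): use full 900 ; 1100 pallets to go.
S11 at 23: take all 850 pallets ; 250 still needed.
Take 250 from SF at 24 to finish.
S29: unused.
Cost = 450×8 + 500×9 + 900×18 + 850×23 + 250×24 = 49850.

49850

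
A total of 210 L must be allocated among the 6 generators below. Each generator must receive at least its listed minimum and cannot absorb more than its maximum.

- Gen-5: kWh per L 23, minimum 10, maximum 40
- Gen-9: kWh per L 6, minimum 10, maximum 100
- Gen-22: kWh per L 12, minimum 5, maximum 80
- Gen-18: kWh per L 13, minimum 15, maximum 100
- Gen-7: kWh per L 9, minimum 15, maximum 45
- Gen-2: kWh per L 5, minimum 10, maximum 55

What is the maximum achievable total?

2885

Meeting every minimum uses 10+10+5+15+15+10 = 65 L, leaving 145.
Rank by kWh per L: Gen-5 23 > Gen-18 13 > Gen-22 12 > Gen-7 9 > Gen-9 6 > Gen-2 5.
Gen-5: +30 to 40 (cap) — 115 left.
Gen-18 takes 85 more to reach its cap of 100 — 30 left.
Gen-22: +30 (room for 75) → 35. Pool exhausted.
Total = 23×40 + 6×10 + 12×35 + 13×100 + 9×15 + 5×10 = 2885.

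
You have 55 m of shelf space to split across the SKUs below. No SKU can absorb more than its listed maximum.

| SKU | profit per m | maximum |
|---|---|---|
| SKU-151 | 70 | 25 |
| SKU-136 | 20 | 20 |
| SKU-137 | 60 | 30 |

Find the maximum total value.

Rank by profit per m: SKU-151 70 > SKU-137 60 > SKU-136 20.
SKU-151: +25 to 25 (cap) ; 30 left.
SKU-137: +30 to 30 (cap) ; 0 left.
Total = 70×25 + 60×30 = 3550.

3550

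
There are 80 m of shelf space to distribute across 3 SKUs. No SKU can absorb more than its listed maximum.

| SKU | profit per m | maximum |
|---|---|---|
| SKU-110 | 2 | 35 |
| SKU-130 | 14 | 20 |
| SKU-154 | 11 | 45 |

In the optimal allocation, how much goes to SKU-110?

Highest profit per m first: SKU-130 14 > SKU-154 11 > SKU-110 2.
SKU-130: +20 to 20 (cap) — 60 left.
Give SKU-154 45 to hit its cap of 45 — 15 left.
Only 15 left; SKU-110 takes them to reach 15.

15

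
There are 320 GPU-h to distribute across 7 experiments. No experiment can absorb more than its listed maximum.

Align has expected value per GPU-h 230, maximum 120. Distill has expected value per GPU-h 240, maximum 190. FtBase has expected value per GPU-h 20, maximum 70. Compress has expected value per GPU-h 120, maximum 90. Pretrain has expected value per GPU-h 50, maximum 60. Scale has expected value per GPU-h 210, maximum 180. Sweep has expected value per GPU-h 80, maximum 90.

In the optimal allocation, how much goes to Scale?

Order the experiments by expected value per GPU-h: Distill 240 > Align 230 > Scale 210 > Compress 120 > Sweep 80 > Pretrain 50 > FtBase 20.
Distill: +190 to 190 (cap) → 130 left.
Give Align 120 to hit its cap of 120 → 10 left.
Scale: +10 (room for 180) → 10. Pool exhausted.

10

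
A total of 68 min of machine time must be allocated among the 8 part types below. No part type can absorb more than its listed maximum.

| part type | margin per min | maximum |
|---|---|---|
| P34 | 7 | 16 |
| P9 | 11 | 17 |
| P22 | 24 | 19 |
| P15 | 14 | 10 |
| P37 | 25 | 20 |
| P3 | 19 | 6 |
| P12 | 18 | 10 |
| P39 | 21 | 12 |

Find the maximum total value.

1516

Highest margin per min first: P37 25 > P22 24 > P39 21 > P3 19 > P12 18 > P15 14 > P9 11 > P34 7.
P37 takes 20 to reach its cap of 20 ; 48 left.
P22 takes 19 to reach its cap of 19 ; 29 left.
P39: +12 to 12 (cap) ; 17 left.
P3 takes 6 to reach its cap of 6 ; 11 left.
Give P12 10 to hit its cap of 10 ; 1 left.
P15: +1 (room for 10) → 1. Pool exhausted.
Total = 24×19 + 14×1 + 25×20 + 19×6 + 18×10 + 21×12 = 1516.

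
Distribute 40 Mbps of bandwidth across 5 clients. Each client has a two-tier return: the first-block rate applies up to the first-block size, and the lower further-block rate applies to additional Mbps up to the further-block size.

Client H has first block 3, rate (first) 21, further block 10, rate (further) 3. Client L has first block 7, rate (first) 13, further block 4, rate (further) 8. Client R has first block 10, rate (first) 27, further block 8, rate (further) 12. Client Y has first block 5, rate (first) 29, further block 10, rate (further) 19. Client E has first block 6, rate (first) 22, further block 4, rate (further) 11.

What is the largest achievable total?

878

Treat each block as its own option and order by rate: Client Y/first 29 > Client R/first 27 > Client E/first 22 > Client H/first 21 > Client Y/second 19 > Client L/first 13 > Client R/second 12 > Client E/second 11 > Client L/second 8 > Client H/second 3.
Client Y/first (29): +5 ; 35 left.
Fill Client R first block (10 at 27) ; 25 left.
Fill Client E first block (6 at 22) ; 19 left.
Fill Client H first block (3 at 21) ; 16 left.
Fill Client Y second block (10 at 19) ; 6 left.
Client L first at 13: only 6 left, fill 6.
Total = 29×5 + 27×10 + 22×6 + 21×3 + 19×10 + 13×6 = 878.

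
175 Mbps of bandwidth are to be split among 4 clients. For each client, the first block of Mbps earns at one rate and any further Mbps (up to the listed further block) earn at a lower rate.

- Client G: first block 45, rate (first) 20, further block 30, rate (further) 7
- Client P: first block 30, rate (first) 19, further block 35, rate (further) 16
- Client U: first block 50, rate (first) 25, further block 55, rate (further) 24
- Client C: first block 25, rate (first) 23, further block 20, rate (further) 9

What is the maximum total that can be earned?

4045

Treat each block as its own option and order by rate: Client U/first 25 > Client U/second 24 > Client C/first 23 > Client G/first 20 > Client P/first 19 > Client P/second 16 > Client C/second 9 > Client G/second 7.
Client U first at 25: fill all 50 → 125 left.
Client U/second (24): +55 → 70 left.
Client C first at 23: fill all 25 → 45 left.
Client G first at 20: fill all 45 → 0 left.
Total = 25×50 + 24×55 + 23×25 + 20×45 = 4045.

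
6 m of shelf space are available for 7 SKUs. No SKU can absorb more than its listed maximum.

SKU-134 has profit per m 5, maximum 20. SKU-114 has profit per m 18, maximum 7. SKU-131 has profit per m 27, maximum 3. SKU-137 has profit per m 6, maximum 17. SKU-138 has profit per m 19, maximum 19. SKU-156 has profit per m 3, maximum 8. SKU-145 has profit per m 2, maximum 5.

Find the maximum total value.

Rank by profit per m: SKU-131 27 > SKU-138 19 > SKU-114 18 > SKU-137 6 > SKU-134 5 > SKU-156 3 > SKU-145 2.
Give SKU-131 3 to hit its cap of 3 ; 3 left.
SKU-138 has room for 19 but only 3 remain, so it gets 3.
Total = 27×3 + 19×3 = 138.

138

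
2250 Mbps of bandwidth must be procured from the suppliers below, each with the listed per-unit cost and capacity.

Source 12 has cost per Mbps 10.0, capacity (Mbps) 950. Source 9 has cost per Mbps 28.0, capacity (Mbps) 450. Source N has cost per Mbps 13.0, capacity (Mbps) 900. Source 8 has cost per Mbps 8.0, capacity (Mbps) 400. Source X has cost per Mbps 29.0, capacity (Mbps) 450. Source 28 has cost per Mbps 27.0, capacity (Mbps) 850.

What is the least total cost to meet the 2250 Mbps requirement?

24400

Use suppliers in increasing cost order.
Source 8 (8.0): use full 400 → 1850 Mbps to go.
Source 12 (10.0): use full 950 → 900 Mbps to go.
Take 900 from Source N at 13.0 → need 0 more.
Source 28, Source 9, Source X: unused.
Cost = 400×8.0 + 950×10.0 + 900×13.0 = 24400.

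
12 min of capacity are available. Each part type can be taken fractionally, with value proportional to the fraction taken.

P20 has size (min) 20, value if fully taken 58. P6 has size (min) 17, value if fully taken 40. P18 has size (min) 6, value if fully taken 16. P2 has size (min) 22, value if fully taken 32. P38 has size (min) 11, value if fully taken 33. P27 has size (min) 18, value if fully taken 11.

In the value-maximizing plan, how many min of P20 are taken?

Best value per unit of size first: P38 33/11≈3, P20 58/20≈2.9, P18 16/6≈2.67, P6 40/17≈2.35, P2 32/22≈1.45, P27 11/18≈0.611.
All 11 min of P38 fit (value 33) — 1 remain.
Only 1 min remain; take 1/20 of P20 for value 58×1/20 = 2.9.

1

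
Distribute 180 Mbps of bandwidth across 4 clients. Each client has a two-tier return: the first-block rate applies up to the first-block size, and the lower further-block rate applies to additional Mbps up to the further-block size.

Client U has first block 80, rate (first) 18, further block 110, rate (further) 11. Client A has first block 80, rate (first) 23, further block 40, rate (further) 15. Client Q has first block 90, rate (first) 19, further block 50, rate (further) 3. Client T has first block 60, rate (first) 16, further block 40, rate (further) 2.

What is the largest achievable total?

Rank every tier by rate: Client A/tier1 23 > Client Q/tier1 19 > Client U/tier1 18 > Client T/tier1 16 > Client A/tier2 15 > Client U/tier2 11 > Client Q/tier2 3 > Client T/tier2 2.
Client A tier1 at 23: fill all 80 ; 100 left.
Client Q/tier1 (19): +90 ; 10 left.
Client U/tier1: +10 of 80 at 18; pool empty.
Total = 23×80 + 19×90 + 18×10 = 3730.

3730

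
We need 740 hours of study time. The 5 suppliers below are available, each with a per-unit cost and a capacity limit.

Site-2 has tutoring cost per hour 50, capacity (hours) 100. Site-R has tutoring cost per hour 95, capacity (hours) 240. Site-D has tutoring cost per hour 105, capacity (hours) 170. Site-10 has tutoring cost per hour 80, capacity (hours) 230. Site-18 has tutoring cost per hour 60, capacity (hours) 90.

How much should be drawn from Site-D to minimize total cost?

Fill from the cheapest supplier first.
Take 100 from Site-2 at 50 ; need 640 more.
Site-18 at 60: take all 90 hours ; 550 still needed.
Take 230 from Site-10 at 80 ; need 320 more.
Site-R at 95: take all 240 hours ; 80 still needed.
Site-D (105): take the remaining 80 ; done.

80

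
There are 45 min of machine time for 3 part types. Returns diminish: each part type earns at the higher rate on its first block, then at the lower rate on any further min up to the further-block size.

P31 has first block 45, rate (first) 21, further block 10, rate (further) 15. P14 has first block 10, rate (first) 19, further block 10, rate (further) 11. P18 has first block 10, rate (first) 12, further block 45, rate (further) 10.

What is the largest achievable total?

945

Treat each block as its own option and order by rate: P31/tier1 21 > P14/tier1 19 > P31/tier2 15 > P18/tier1 12 > P14/tier2 11 > P18/tier2 10.
P31/tier1 (21): +45 → 0 left.
Total = 21×45 = 945.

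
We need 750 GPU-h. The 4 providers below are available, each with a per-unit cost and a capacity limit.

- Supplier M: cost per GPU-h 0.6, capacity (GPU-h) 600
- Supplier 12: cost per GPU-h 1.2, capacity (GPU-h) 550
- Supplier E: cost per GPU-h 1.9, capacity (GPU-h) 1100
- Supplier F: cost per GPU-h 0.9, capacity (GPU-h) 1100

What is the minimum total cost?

495

Cheapest first:
Take 600 from Supplier M at 0.6 ; need 150 more.
Take 150 from Supplier F at 0.9 to finish.
Supplier 12, Supplier E: unused.
Cost = 600×0.6 + 150×0.9 = 495.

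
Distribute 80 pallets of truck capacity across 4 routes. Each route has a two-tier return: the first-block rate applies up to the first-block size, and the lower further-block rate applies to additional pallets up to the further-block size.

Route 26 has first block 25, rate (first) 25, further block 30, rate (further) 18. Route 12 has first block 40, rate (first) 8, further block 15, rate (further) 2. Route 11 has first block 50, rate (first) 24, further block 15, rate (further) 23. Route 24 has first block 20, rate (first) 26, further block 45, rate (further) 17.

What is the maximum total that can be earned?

1985

Order all 8 blocks by rate: Route 24/T1 26 > Route 26/T1 25 > Route 11/T1 24 > Route 11/T2 23 > Route 26/T2 18 > Route 24/T2 17 > Route 12/T1 8 > Route 12/T2 2.
Route 24 T1 at 26: fill all 20 — 60 left.
Fill Route 26 T1 block (25 at 25) — 35 left.
Route 11/T1: +35 of 50 at 24; pool empty.
Total = 26×20 + 25×25 + 24×35 = 1985.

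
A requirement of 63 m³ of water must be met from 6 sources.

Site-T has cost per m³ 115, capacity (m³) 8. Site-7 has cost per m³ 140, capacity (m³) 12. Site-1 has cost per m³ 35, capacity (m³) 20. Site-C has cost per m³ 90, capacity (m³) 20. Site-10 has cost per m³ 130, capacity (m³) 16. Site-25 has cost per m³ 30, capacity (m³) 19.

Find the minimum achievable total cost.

Fill from the cheapest source first.
Site-25 at 30: take all 19 m³ ; 44 still needed.
Site-1 at 35: take all 20 m³ ; 24 still needed.
Site-C (90): use full 20 ; 4 m³ to go.
Site-T at 115: take 4 of its 8 ; requirement met.
Site-10, Site-7: unused.
Cost = 19×30 + 20×35 + 20×90 + 4×115 = 3530.

3530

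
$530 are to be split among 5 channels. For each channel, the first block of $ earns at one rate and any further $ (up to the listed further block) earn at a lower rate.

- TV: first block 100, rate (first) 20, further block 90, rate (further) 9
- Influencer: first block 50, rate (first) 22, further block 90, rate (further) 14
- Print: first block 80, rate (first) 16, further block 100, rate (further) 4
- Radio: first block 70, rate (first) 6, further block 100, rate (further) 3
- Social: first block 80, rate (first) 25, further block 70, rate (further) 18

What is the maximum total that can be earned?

Order all 10 blocks by rate: Social/tier1 25 > Influencer/tier1 22 > TV/tier1 20 > Social/tier2 18 > Print/tier1 16 > Influencer/tier2 14 > TV/tier2 9 > Radio/tier1 6 > Print/tier2 4 > Radio/tier2 3.
Social tier1 at 25: fill all 80 — 450 left.
Influencer tier1 at 22: fill all 50 — 400 left.
TV tier1 at 20: fill all 100 — 300 left.
Social tier2 at 18: fill all 70 — 230 left.
Print/tier1 (16): +80 — 150 left.
Influencer/tier2 (14): +90 — 60 left.
TV tier2 at 9: only 60 left, fill 60.
Total = 25×80 + 22×50 + 20×100 + 18×70 + 16×80 + 14×90 + 9×60 = 9440.

9440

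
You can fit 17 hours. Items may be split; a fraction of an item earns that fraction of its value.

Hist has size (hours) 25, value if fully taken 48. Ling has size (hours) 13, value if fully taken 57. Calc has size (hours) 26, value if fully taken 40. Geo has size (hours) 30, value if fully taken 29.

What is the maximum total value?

Sort by value density: Ling 57/13≈4.38, Hist 48/25≈1.92, Calc 40/26≈1.54, Geo 29/30≈0.967.
Ling: take in full, 13 hours for value 57 ; 4 left.
4 hours left: a 4/25 share of Hist gives 48×4/25 = 7.68.
Total value = 64.68.

64.68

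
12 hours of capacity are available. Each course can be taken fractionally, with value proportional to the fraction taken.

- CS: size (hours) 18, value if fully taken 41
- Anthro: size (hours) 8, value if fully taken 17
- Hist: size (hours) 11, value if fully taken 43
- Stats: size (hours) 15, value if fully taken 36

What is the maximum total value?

Sort by value density: Hist 43/11≈3.91, Stats 36/15≈2.4, CS 41/18≈2.28, Anthro 17/8≈2.12.
All 11 hours of Hist fit (value 43) — 1 remain.
Fill the last 1 hours with part of Stats: 1/15 of it earns 2.4.
Total value = 45.4.

45.4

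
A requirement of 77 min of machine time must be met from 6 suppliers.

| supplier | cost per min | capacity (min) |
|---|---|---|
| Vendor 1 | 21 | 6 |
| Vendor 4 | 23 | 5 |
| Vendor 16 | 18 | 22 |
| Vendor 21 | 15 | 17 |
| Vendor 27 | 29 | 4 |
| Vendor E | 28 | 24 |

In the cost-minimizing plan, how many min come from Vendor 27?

3

Fill from the cheapest supplier first.
Vendor 21 (15): use full 17 ; 60 min to go.
Vendor 16 at 18: take all 22 min ; 38 still needed.
Vendor 1 at 21: take all 6 min ; 32 still needed.
Vendor 4 at 23: take all 5 min ; 27 still needed.
Vendor E (28): use full 24 ; 3 min to go.
Take 3 from Vendor 27 at 29 to finish.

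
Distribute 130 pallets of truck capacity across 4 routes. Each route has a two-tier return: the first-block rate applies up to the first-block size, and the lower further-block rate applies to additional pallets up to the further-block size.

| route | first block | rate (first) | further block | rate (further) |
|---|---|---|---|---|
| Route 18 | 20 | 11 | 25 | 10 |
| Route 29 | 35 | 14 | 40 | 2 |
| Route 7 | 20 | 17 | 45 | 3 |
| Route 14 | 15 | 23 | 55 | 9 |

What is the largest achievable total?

1780

Rank every tier by rate: Route 14/first 23 > Route 7/first 17 > Route 29/first 14 > Route 18/first 11 > Route 18/second 10 > Route 14/second 9 > Route 7/second 3 > Route 29/second 2.
Fill Route 14 first block (15 at 23) — 115 left.
Fill Route 7 first block (20 at 17) — 95 left.
Route 29/first (14): +35 — 60 left.
Route 18/first (11): +20 — 40 left.
Route 18 second at 10: fill all 25 — 15 left.
Route 14 second at 9: only 15 left, fill 15.
Total = 23×15 + 17×20 + 14×35 + 11×20 + 10×25 + 9×15 = 1780.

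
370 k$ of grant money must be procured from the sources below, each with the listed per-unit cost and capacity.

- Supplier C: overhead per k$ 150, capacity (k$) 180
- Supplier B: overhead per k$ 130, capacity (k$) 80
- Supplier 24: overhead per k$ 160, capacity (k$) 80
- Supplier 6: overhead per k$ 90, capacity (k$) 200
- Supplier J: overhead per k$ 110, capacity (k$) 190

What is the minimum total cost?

36700

Fill from the cheapest source first.
Supplier 6 at 90: take all 200 k$ — 170 still needed.
Take 170 from Supplier J at 110 to finish.
Supplier B, Supplier C, Supplier 24: unused.
Cost = 200×90 + 170×110 = 36700.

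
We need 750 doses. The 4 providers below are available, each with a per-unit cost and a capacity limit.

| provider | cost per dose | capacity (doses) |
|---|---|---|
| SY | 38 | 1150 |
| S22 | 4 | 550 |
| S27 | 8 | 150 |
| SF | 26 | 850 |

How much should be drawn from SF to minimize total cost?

Use providers in increasing cost order.
S22 (4): use full 550 — 200 doses to go.
S27 (8): use full 150 — 50 doses to go.
Take 50 from SF at 26 to finish.
SY: unused.

50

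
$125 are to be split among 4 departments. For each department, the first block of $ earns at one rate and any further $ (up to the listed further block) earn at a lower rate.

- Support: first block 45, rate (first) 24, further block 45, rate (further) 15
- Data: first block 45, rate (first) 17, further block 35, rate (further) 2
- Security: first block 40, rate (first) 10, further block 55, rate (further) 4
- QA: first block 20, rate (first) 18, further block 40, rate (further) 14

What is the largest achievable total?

Treat each block as its own option and order by rate: Support/tier1 24 > QA/tier1 18 > Data/tier1 17 > Support/tier2 15 > QA/tier2 14 > Security/tier1 10 > Security/tier2 4 > Data/tier2 2.
Support tier1 at 24: fill all 45 → 80 left.
QA tier1 at 18: fill all 20 → 60 left.
Fill Data tier1 block (45 at 17) → 15 left.
15 remain; put them into Support tier2 at 15.
Total = 24×45 + 18×20 + 17×45 + 15×15 = 2430.

2430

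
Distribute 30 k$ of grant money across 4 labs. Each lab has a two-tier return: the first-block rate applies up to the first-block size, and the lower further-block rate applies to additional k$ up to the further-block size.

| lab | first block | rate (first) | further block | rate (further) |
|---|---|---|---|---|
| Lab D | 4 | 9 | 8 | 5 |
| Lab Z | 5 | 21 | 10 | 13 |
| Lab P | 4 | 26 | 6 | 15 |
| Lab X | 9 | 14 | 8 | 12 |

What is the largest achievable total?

Treat each block as its own option and order by rate: Lab P/first 26 > Lab Z/first 21 > Lab P/second 15 > Lab X/first 14 > Lab Z/second 13 > Lab X/second 12 > Lab D/first 9 > Lab D/second 5.
Fill Lab P first block (4 at 26) ; 26 left.
Lab Z first at 21: fill all 5 ; 21 left.
Lab P second at 15: fill all 6 ; 15 left.
Fill Lab X first block (9 at 14) ; 6 left.
6 remain; put them into Lab Z second at 13.
Total = 26×4 + 21×5 + 15×6 + 14×9 + 13×6 = 503.

503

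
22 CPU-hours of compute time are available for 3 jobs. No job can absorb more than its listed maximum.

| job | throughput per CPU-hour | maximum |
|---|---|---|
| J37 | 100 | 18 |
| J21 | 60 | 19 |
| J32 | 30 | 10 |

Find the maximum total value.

2040

Order the jobs by throughput per CPU-hour: J37 100 > J21 60 > J32 30.
Give J37 18 to hit its cap of 18 → 4 left.
J21: +4 (room for 19) → 4. Pool exhausted.
Total = 100×18 + 60×4 = 2040.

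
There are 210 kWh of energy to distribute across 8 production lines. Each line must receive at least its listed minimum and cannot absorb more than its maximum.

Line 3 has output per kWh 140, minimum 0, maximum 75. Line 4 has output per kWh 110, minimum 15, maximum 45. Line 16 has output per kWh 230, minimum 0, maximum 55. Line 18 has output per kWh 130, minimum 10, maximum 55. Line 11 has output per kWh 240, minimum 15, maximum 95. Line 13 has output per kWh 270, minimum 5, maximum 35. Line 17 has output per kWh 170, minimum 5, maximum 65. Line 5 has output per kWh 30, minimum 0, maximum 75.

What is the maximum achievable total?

Meeting every minimum uses 0+15+0+10+15+5+5+0 = 50 kWh, leaving 160.
Order the production lines by output per kWh: Line 13 270 > Line 11 240 > Line 16 230 > Line 17 170 > Line 3 140 > Line 18 130 > Line 4 110 > Line 5 30.
Line 13: +30 to 35 (cap) ; 130 left.
Line 11: +80 to 95 (cap) ; 50 left.
Line 16 has room for 55 more but only 50 remain, so it gets 50.
Total = 110×15 + 230×50 + 130×10 + 240×95 + 270×35 + 170×5 = 47550.

47550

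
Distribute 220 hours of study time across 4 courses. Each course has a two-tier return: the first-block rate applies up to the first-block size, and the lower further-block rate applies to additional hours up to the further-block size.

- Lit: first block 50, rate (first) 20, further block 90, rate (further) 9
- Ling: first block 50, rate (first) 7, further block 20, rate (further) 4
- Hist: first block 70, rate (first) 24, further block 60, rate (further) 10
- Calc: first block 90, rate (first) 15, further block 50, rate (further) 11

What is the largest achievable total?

Treat each block as its own option and order by rate: Hist/T1 24 > Lit/T1 20 > Calc/T1 15 > Calc/T2 11 > Hist/T2 10 > Lit/T2 9 > Ling/T1 7 > Ling/T2 4.
Fill Hist T1 block (70 at 24) ; 150 left.
Fill Lit T1 block (50 at 20) ; 100 left.
Calc/T1 (15): +90 ; 10 left.
Calc T2 at 11: only 10 left, fill 10.
Total = 24×70 + 20×50 + 15×90 + 11×10 = 4140.

4140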